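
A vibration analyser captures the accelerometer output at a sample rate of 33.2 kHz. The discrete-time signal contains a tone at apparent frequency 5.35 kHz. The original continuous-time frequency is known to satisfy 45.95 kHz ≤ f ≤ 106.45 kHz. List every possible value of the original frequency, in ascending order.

Frequencies that alias to 5.35 kHz are k·fs ± 5.35 kHz for integer k ≥ 0.
k=0: 5.35 kHz.
k=1: 27.85 kHz, 38.55 kHz.
k=2: 61.05 kHz, 71.75 kHz.
k=3: 94.25 kHz, 104.95 kHz.
k=4: 127.45 kHz, 138.15 kHz.
Within [45.95 kHz, 106.45 kHz]: 61.05 kHz, 71.75 kHz, 94.25 kHz, 104.95 kHz.

61.05 kHz, 71.75 kHz, 94.25 kHz, 104.95 kHz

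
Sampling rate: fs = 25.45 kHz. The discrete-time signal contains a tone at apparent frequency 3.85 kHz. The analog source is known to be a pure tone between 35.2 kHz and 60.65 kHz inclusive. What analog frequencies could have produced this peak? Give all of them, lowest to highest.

47.05 kHz, 54.75 kHz

Frequencies that alias to 3.85 kHz are k·fs ± 3.85 kHz for integer k ≥ 0.
k=0: 3.85 kHz.
k=1: 21.6 kHz, 29.3 kHz.
k=2: 47.05 kHz, 54.75 kHz.
k=3: 72.5 kHz, 80.2 kHz.
Within [35.2 kHz, 60.65 kHz]: 47.05 kHz, 54.75 kHz.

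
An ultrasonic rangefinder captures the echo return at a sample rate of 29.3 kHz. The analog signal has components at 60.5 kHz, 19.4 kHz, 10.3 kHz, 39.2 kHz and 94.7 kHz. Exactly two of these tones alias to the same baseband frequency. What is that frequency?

9.9 kHz

fs/2 = 14.65 kHz.
60.5 kHz mod fs = 1.9 kHz.
1.9 kHz ≤ fs/2 = 14.65 kHz, appears at 1.9 kHz.
19.4 kHz > fs/2 = 14.65 kHz, folds to fs − 19.4 kHz = 9.9 kHz.
10.3 kHz ≤ fs/2 = 14.65 kHz, passes unchanged.
39.2 kHz mod fs = 9.9 kHz.
9.9 kHz ≤ fs/2 = 14.65 kHz, appears at 9.9 kHz.
94.7 kHz mod fs = 6.8 kHz.
6.8 kHz ≤ fs/2 = 14.65 kHz, appears at 6.8 kHz.
19.4 kHz and 39.2 kHz both map to 9.9 kHz.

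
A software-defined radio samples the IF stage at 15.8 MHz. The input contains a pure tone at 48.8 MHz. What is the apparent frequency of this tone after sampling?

48.8 MHz mod fs = 1.4 MHz.
1.4 MHz ≤ fs/2 = 7.9 MHz, appears at 1.4 MHz.

1.4 MHz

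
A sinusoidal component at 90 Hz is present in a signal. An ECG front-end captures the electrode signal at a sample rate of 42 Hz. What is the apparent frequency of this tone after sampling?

90 Hz mod fs = 6 Hz.
6 Hz ≤ fs/2 = 21 Hz, appears at 6 Hz.

6 Hz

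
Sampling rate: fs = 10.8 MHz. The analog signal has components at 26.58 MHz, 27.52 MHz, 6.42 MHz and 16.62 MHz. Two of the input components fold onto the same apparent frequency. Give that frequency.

fs/2 = 5.4 MHz.
26.58 MHz mod fs = 4.98 MHz.
4.98 MHz ≤ fs/2 = 5.4 MHz, appears at 4.98 MHz.
27.52 MHz mod fs = 5.92 MHz.
5.92 MHz > fs/2 = 5.4 MHz, folds to fs − 5.92 MHz = 4.88 MHz.
6.42 MHz > fs/2 = 5.4 MHz, folds to fs − 6.42 MHz = 4.38 MHz.
16.62 MHz mod fs = 5.82 MHz.
5.82 MHz > fs/2 = 5.4 MHz, folds to fs − 5.82 MHz = 4.98 MHz.
16.62 MHz and 26.58 MHz both map to 4.98 MHz.

4.98 MHz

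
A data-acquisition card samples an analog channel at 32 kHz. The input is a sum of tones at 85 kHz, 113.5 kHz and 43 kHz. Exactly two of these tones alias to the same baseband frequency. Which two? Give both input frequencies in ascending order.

fs/2 = 16 kHz.
85 kHz mod fs = 21 kHz.
21 kHz > fs/2 = 16 kHz, folds to fs − 21 kHz = 11 kHz.
113.5 kHz mod fs = 17.5 kHz.
17.5 kHz > fs/2 = 16 kHz, folds to fs − 17.5 kHz = 14.5 kHz.
43 kHz mod fs = 11 kHz.
11 kHz ≤ fs/2 = 16 kHz, appears at 11 kHz.
43 kHz and 85 kHz both map to 11 kHz.

43 kHz, 85 kHz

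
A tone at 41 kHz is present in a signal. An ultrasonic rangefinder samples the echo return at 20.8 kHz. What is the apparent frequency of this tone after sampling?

0.6 kHz

41 kHz mod fs = 20.2 kHz.
20.2 kHz > fs/2 = 10.4 kHz, folds to fs − 20.2 kHz = 0.6 kHz.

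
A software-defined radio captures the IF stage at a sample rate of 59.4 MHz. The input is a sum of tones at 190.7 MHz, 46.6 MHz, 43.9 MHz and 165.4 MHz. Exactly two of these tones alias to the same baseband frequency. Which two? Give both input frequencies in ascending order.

46.6 MHz, 165.4 MHz

fs/2 = 29.7 MHz.
190.7 MHz mod fs = 12.5 MHz.
12.5 MHz ≤ fs/2 = 29.7 MHz, appears at 12.5 MHz.
46.6 MHz > fs/2 = 29.7 MHz, folds to fs − 46.6 MHz = 12.8 MHz.
43.9 MHz > fs/2 = 29.7 MHz, folds to fs − 43.9 MHz = 15.5 MHz.
165.4 MHz mod fs = 46.6 MHz.
46.6 MHz > fs/2 = 29.7 MHz, folds to fs − 46.6 MHz = 12.8 MHz.
46.6 MHz and 165.4 MHz both map to 12.8 MHz.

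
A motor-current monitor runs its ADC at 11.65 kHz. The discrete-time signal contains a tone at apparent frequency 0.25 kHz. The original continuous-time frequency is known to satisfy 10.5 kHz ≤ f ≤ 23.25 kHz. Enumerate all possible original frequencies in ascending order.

11.4 kHz, 11.9 kHz, 23.05 kHz

Frequencies that alias to 0.25 kHz are k·fs ± 0.25 kHz for integer k ≥ 0.
k=0: 0.25 kHz.
k=1: 11.4 kHz, 11.9 kHz.
k=2: 23.05 kHz, 23.55 kHz.
k=3: 34.7 kHz, 35.2 kHz.
Within [10.5 kHz, 23.25 kHz]: 11.4 kHz, 11.9 kHz, 23.05 kHz.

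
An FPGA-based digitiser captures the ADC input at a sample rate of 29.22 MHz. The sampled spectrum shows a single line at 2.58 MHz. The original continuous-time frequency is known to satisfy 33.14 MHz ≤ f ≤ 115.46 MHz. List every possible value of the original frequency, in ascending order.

Frequencies that alias to 2.58 MHz are k·fs ± 2.58 MHz for integer k ≥ 0.
k=0: 2.58 MHz.
k=1: 26.64 MHz, 31.8 MHz.
k=2: 55.86 MHz, 61.02 MHz.
k=3: 85.08 MHz, 90.24 MHz.
k=4: 114.3 MHz, 119.46 MHz.
k=5: 143.52 MHz, 148.68 MHz.
Within [33.14 MHz, 115.46 MHz]: 55.86 MHz, 61.02 MHz, 85.08 MHz, 90.24 MHz, 114.3 MHz.

55.86 MHz, 61.02 MHz, 85.08 MHz, 90.24 MHz, 114.3 MHz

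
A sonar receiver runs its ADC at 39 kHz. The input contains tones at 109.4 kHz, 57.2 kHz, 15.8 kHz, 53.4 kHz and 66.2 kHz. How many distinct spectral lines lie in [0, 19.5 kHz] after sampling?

5

fs/2 = 19.5 kHz.
109.4 kHz mod fs = 31.4 kHz.
31.4 kHz > fs/2 = 19.5 kHz, folds to fs − 31.4 kHz = 7.6 kHz.
57.2 kHz mod fs = 18.2 kHz.
18.2 kHz ≤ fs/2 = 19.5 kHz, appears at 18.2 kHz.
15.8 kHz ≤ fs/2 = 19.5 kHz, passes unchanged.
53.4 kHz mod fs = 14.4 kHz.
14.4 kHz ≤ fs/2 = 19.5 kHz, appears at 14.4 kHz.
66.2 kHz mod fs = 27.2 kHz.
27.2 kHz > fs/2 = 19.5 kHz, folds to fs − 27.2 kHz = 11.8 kHz.
Distinct values: {7.6 kHz, 11.8 kHz, 14.4 kHz, 15.8 kHz, 18.2 kHz} → 5.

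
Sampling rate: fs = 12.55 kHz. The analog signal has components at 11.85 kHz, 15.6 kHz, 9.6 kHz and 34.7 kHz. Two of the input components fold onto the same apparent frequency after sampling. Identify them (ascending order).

fs/2 = 6.275 kHz.
11.85 kHz > fs/2 = 6.275 kHz, folds to fs − 11.85 kHz = 0.7 kHz.
15.6 kHz mod fs = 3.05 kHz.
3.05 kHz ≤ fs/2 = 6.275 kHz, appears at 3.05 kHz.
9.6 kHz > fs/2 = 6.275 kHz, folds to fs − 9.6 kHz = 2.95 kHz.
34.7 kHz mod fs = 9.6 kHz.
9.6 kHz > fs/2 = 6.275 kHz, folds to fs − 9.6 kHz = 2.95 kHz.
9.6 kHz and 34.7 kHz both map to 2.95 kHz.

9.6 kHz, 34.7 kHz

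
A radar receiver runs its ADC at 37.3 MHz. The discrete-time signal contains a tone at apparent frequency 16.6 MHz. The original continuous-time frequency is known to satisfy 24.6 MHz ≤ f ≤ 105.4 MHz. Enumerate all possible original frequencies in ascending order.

53.9 MHz, 58 MHz, 91.2 MHz, 95.3 MHz

Frequencies that alias to 16.6 MHz are k·fs ± 16.6 MHz for integer k ≥ 0.
k=0: 16.6 MHz.
k=1: 20.7 MHz, 53.9 MHz.
k=2: 58 MHz, 91.2 MHz.
k=3: 95.3 MHz, 128.5 MHz.
k=4: 132.6 MHz, 165.8 MHz.
Within [24.6 MHz, 105.4 MHz]: 53.9 MHz, 58 MHz, 91.2 MHz, 95.3 MHz.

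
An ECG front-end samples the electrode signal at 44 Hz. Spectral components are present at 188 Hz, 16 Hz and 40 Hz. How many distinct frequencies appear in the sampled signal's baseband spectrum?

fs/2 = 22 Hz.
188 Hz mod fs = 12 Hz.
12 Hz ≤ fs/2 = 22 Hz, appears at 12 Hz.
16 Hz ≤ fs/2 = 22 Hz, passes unchanged.
40 Hz > fs/2 = 22 Hz, folds to fs − 40 Hz = 4 Hz.
Distinct values: {4 Hz, 12 Hz, 16 Hz} → 3.

3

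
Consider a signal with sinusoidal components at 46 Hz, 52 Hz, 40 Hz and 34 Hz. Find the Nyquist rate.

104 Hz

Highest-frequency component: 52 Hz.
Nyquist rate = 2 × 52 Hz = 104 Hz.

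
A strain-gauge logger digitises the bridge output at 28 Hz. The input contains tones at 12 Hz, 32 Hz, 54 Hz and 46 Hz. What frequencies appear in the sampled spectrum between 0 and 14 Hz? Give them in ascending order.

2 Hz, 4 Hz, 10 Hz, 12 Hz

fs/2 = 14 Hz.
12 Hz ≤ fs/2 = 14 Hz, passes unchanged.
32 Hz mod fs = 4 Hz.
4 Hz ≤ fs/2 = 14 Hz, appears at 4 Hz.
54 Hz mod fs = 26 Hz.
26 Hz > fs/2 = 14 Hz, folds to fs − 26 Hz = 2 Hz.
46 Hz mod fs = 18 Hz.
18 Hz > fs/2 = 14 Hz, folds to fs − 18 Hz = 10 Hz.
Distinct values: {2 Hz, 4 Hz, 10 Hz, 12 Hz}.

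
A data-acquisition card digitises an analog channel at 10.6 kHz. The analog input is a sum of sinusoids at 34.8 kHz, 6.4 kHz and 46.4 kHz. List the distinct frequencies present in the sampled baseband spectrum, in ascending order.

fs/2 = 5.3 kHz.
34.8 kHz mod fs = 3 kHz.
3 kHz ≤ fs/2 = 5.3 kHz, appears at 3 kHz.
6.4 kHz > fs/2 = 5.3 kHz, folds to fs − 6.4 kHz = 4.2 kHz.
46.4 kHz mod fs = 4 kHz.
4 kHz ≤ fs/2 = 5.3 kHz, appears at 4 kHz.
Distinct values: {3 kHz, 4 kHz, 4.2 kHz}.

3 kHz, 4 kHz, 4.2 kHz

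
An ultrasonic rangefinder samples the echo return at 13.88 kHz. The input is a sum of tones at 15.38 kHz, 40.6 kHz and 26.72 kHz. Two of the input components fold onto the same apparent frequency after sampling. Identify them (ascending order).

26.72 kHz, 40.6 kHz

fs/2 = 6.94 kHz.
15.38 kHz mod fs = 1.5 kHz.
1.5 kHz ≤ fs/2 = 6.94 kHz, appears at 1.5 kHz.
40.6 kHz mod fs = 12.84 kHz.
12.84 kHz > fs/2 = 6.94 kHz, folds to fs − 12.84 kHz = 1.04 kHz.
26.72 kHz mod fs = 12.84 kHz.
12.84 kHz > fs/2 = 6.94 kHz, folds to fs − 12.84 kHz = 1.04 kHz.
26.72 kHz and 40.6 kHz both map to 1.04 kHz.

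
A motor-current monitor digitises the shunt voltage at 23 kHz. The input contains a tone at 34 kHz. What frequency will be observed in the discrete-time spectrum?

11 kHz

34 kHz mod fs = 11 kHz.
11 kHz ≤ fs/2 = 11.5 kHz, appears at 11 kHz.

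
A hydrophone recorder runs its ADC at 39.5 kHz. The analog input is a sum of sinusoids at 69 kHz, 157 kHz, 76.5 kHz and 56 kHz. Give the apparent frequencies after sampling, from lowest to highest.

1 kHz, 2.5 kHz, 10 kHz, 16.5 kHz

fs/2 = 19.75 kHz.
69 kHz mod fs = 29.5 kHz.
29.5 kHz > fs/2 = 19.75 kHz, folds to fs − 29.5 kHz = 10 kHz.
157 kHz mod fs = 38.5 kHz.
38.5 kHz > fs/2 = 19.75 kHz, folds to fs − 38.5 kHz = 1 kHz.
76.5 kHz mod fs = 37 kHz.
37 kHz > fs/2 = 19.75 kHz, folds to fs − 37 kHz = 2.5 kHz.
56 kHz mod fs = 16.5 kHz.
16.5 kHz ≤ fs/2 = 19.75 kHz, appears at 16.5 kHz.
Distinct values: {1 kHz, 2.5 kHz, 10 kHz, 16.5 kHz}.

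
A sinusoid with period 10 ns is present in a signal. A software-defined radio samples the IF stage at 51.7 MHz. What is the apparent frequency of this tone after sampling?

T = 10 ns → f = 1/T = 100 MHz.
100 MHz mod fs = 48.3 MHz.
48.3 MHz > fs/2 = 25.85 MHz, folds to fs − 48.3 MHz = 3.4 MHz.

3.4 MHz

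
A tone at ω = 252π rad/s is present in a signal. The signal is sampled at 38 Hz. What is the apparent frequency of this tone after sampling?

12 Hz

ω = 252π rad/s → f = ω/(2π) = 126 Hz.
126 Hz mod fs = 12 Hz.
12 Hz ≤ fs/2 = 19 Hz, appears at 12 Hz.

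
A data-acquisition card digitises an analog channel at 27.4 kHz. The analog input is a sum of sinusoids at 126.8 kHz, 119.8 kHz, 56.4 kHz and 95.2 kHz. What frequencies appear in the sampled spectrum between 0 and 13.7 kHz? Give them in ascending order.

fs/2 = 13.7 kHz.
126.8 kHz mod fs = 17.2 kHz.
17.2 kHz > fs/2 = 13.7 kHz, folds to fs − 17.2 kHz = 10.2 kHz.
119.8 kHz mod fs = 10.2 kHz.
10.2 kHz ≤ fs/2 = 13.7 kHz, appears at 10.2 kHz.
56.4 kHz mod fs = 1.6 kHz.
1.6 kHz ≤ fs/2 = 13.7 kHz, appears at 1.6 kHz.
95.2 kHz mod fs = 13 kHz.
13 kHz ≤ fs/2 = 13.7 kHz, appears at 13 kHz.
Distinct values: {1.6 kHz, 10.2 kHz, 13 kHz}.

1.6 kHz, 10.2 kHz, 13 kHz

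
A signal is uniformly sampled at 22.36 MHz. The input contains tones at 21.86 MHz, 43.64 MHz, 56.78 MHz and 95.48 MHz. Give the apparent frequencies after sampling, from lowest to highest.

fs/2 = 11.18 MHz.
21.86 MHz > fs/2 = 11.18 MHz, folds to fs − 21.86 MHz = 0.5 MHz.
43.64 MHz mod fs = 21.28 MHz.
21.28 MHz > fs/2 = 11.18 MHz, folds to fs − 21.28 MHz = 1.08 MHz.
56.78 MHz mod fs = 12.06 MHz.
12.06 MHz > fs/2 = 11.18 MHz, folds to fs − 12.06 MHz = 10.3 MHz.
95.48 MHz mod fs = 6.04 MHz.
6.04 MHz ≤ fs/2 = 11.18 MHz, appears at 6.04 MHz.
Distinct values: {0.5 MHz, 1.08 MHz, 6.04 MHz, 10.3 MHz}.

0.5 MHz, 1.08 MHz, 6.04 MHz, 10.3 MHz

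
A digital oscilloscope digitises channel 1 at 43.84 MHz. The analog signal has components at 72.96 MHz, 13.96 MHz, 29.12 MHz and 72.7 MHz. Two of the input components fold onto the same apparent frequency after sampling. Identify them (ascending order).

fs/2 = 21.92 MHz.
72.96 MHz mod fs = 29.12 MHz.
29.12 MHz > fs/2 = 21.92 MHz, folds to fs − 29.12 MHz = 14.72 MHz.
13.96 MHz ≤ fs/2 = 21.92 MHz, passes unchanged.
29.12 MHz > fs/2 = 21.92 MHz, folds to fs − 29.12 MHz = 14.72 MHz.
72.7 MHz mod fs = 28.86 MHz.
28.86 MHz > fs/2 = 21.92 MHz, folds to fs − 28.86 MHz = 14.98 MHz.
29.12 MHz and 72.96 MHz both map to 14.72 MHz.

29.12 MHz, 72.96 MHz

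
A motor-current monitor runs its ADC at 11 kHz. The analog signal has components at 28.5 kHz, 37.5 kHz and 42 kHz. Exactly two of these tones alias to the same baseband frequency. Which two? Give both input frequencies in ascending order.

28.5 kHz, 37.5 kHz

fs/2 = 5.5 kHz.
28.5 kHz mod fs = 6.5 kHz.
6.5 kHz > fs/2 = 5.5 kHz, folds to fs − 6.5 kHz = 4.5 kHz.
37.5 kHz mod fs = 4.5 kHz.
4.5 kHz ≤ fs/2 = 5.5 kHz, appears at 4.5 kHz.
42 kHz mod fs = 9 kHz.
9 kHz > fs/2 = 5.5 kHz, folds to fs − 9 kHz = 2 kHz.
28.5 kHz and 37.5 kHz both map to 4.5 kHz.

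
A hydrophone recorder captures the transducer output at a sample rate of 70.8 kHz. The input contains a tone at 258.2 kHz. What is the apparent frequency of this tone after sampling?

25 kHz

258.2 kHz mod fs = 45.8 kHz.
45.8 kHz > fs/2 = 35.4 kHz, folds to fs − 45.8 kHz = 25 kHz.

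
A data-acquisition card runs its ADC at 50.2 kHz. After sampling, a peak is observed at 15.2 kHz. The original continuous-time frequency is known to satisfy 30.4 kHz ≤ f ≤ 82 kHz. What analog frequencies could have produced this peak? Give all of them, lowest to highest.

Frequencies that alias to 15.2 kHz are k·fs ± 15.2 kHz for integer k ≥ 0.
k=0: 15.2 kHz.
k=1: 35 kHz, 65.4 kHz.
k=2: 85.2 kHz, 115.6 kHz.
Within [30.4 kHz, 82 kHz]: 35 kHz, 65.4 kHz.

35 kHz, 65.4 kHz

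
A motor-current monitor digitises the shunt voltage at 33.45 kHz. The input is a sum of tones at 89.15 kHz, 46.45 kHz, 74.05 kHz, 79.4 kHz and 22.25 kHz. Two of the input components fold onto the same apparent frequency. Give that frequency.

11.2 kHz

fs/2 = 16.725 kHz.
89.15 kHz mod fs = 22.25 kHz.
22.25 kHz > fs/2 = 16.725 kHz, folds to fs − 22.25 kHz = 11.2 kHz.
46.45 kHz mod fs = 13 kHz.
13 kHz ≤ fs/2 = 16.725 kHz, appears at 13 kHz.
74.05 kHz mod fs = 7.15 kHz.
7.15 kHz ≤ fs/2 = 16.725 kHz, appears at 7.15 kHz.
79.4 kHz mod fs = 12.5 kHz.
12.5 kHz ≤ fs/2 = 16.725 kHz, appears at 12.5 kHz.
22.25 kHz > fs/2 = 16.725 kHz, folds to fs − 22.25 kHz = 11.2 kHz.
22.25 kHz and 89.15 kHz both map to 11.2 kHz.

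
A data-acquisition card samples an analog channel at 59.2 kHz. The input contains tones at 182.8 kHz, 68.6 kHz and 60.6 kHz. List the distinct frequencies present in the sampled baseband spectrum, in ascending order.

1.4 kHz, 5.2 kHz, 9.4 kHz

fs/2 = 29.6 kHz.
182.8 kHz mod fs = 5.2 kHz.
5.2 kHz ≤ fs/2 = 29.6 kHz, appears at 5.2 kHz.
68.6 kHz mod fs = 9.4 kHz.
9.4 kHz ≤ fs/2 = 29.6 kHz, appears at 9.4 kHz.
60.6 kHz mod fs = 1.4 kHz.
1.4 kHz ≤ fs/2 = 29.6 kHz, appears at 1.4 kHz.
Distinct values: {1.4 kHz, 5.2 kHz, 9.4 kHz}.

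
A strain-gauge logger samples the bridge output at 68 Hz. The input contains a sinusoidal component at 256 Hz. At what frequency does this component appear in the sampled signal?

16 Hz

256 Hz mod fs = 52 Hz.
52 Hz > fs/2 = 34 Hz, folds to fs − 52 Hz = 16 Hz.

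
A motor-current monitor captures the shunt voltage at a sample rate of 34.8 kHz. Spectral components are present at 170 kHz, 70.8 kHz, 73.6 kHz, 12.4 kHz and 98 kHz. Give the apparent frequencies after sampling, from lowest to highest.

1.2 kHz, 4 kHz, 6.4 kHz, 12.4 kHz

fs/2 = 17.4 kHz.
170 kHz mod fs = 30.8 kHz.
30.8 kHz > fs/2 = 17.4 kHz, folds to fs − 30.8 kHz = 4 kHz.
70.8 kHz mod fs = 1.2 kHz.
1.2 kHz ≤ fs/2 = 17.4 kHz, appears at 1.2 kHz.
73.6 kHz mod fs = 4 kHz.
4 kHz ≤ fs/2 = 17.4 kHz, appears at 4 kHz.
12.4 kHz ≤ fs/2 = 17.4 kHz, passes unchanged.
98 kHz mod fs = 28.4 kHz.
28.4 kHz > fs/2 = 17.4 kHz, folds to fs − 28.4 kHz = 6.4 kHz.
Distinct values: {1.2 kHz, 4 kHz, 6.4 kHz, 12.4 kHz}.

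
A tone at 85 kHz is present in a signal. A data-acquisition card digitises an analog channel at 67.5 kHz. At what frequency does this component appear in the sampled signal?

85 kHz mod fs = 17.5 kHz.
17.5 kHz ≤ fs/2 = 33.75 kHz, appears at 17.5 kHz.

17.5 kHz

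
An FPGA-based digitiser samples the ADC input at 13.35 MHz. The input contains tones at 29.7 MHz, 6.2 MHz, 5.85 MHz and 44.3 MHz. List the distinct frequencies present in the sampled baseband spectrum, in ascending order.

3 MHz, 4.25 MHz, 5.85 MHz, 6.2 MHz

fs/2 = 6.675 MHz.
29.7 MHz mod fs = 3 MHz.
3 MHz ≤ fs/2 = 6.675 MHz, appears at 3 MHz.
6.2 MHz ≤ fs/2 = 6.675 MHz, passes unchanged.
5.85 MHz ≤ fs/2 = 6.675 MHz, passes unchanged.
44.3 MHz mod fs = 4.25 MHz.
4.25 MHz ≤ fs/2 = 6.675 MHz, appears at 4.25 MHz.
Distinct values: {3 MHz, 4.25 MHz, 5.85 MHz, 6.2 MHz}.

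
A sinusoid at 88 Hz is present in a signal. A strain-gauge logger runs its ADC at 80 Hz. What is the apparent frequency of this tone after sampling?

8 Hz

88 Hz mod fs = 8 Hz.
8 Hz ≤ fs/2 = 40 Hz, appears at 8 Hz.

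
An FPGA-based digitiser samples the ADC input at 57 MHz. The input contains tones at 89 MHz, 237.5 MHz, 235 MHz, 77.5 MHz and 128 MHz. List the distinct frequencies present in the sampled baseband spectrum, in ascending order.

7 MHz, 9.5 MHz, 14 MHz, 20.5 MHz, 25 MHz

fs/2 = 28.5 MHz.
89 MHz mod fs = 32 MHz.
32 MHz > fs/2 = 28.5 MHz, folds to fs − 32 MHz = 25 MHz.
237.5 MHz mod fs = 9.5 MHz.
9.5 MHz ≤ fs/2 = 28.5 MHz, appears at 9.5 MHz.
235 MHz mod fs = 7 MHz.
7 MHz ≤ fs/2 = 28.5 MHz, appears at 7 MHz.
77.5 MHz mod fs = 20.5 MHz.
20.5 MHz ≤ fs/2 = 28.5 MHz, appears at 20.5 MHz.
128 MHz mod fs = 14 MHz.
14 MHz ≤ fs/2 = 28.5 MHz, appears at 14 MHz.
Distinct values: {7 MHz, 9.5 MHz, 14 MHz, 20.5 MHz, 25 MHz}.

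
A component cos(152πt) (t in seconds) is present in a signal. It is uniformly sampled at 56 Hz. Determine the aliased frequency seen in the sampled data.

20 Hz

ω = 152π rad/s → f = ω/(2π) = 76 Hz.
76 Hz mod fs = 20 Hz.
20 Hz ≤ fs/2 = 28 Hz, appears at 20 Hz.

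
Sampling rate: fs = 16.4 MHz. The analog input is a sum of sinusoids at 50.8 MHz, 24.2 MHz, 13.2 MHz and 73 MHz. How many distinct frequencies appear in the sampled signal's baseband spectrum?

4

fs/2 = 8.2 MHz.
50.8 MHz mod fs = 1.6 MHz.
1.6 MHz ≤ fs/2 = 8.2 MHz, appears at 1.6 MHz.
24.2 MHz mod fs = 7.8 MHz.
7.8 MHz ≤ fs/2 = 8.2 MHz, appears at 7.8 MHz.
13.2 MHz > fs/2 = 8.2 MHz, folds to fs − 13.2 MHz = 3.2 MHz.
73 MHz mod fs = 7.4 MHz.
7.4 MHz ≤ fs/2 = 8.2 MHz, appears at 7.4 MHz.
Distinct values: {1.6 MHz, 3.2 MHz, 7.4 MHz, 7.8 MHz} → 4.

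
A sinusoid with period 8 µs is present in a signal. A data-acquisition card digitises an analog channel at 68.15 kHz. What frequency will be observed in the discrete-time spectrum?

T = 8 µs → f = 1/T = 125 kHz.
125 kHz mod fs = 56.85 kHz.
56.85 kHz > fs/2 = 34.075 kHz, folds to fs − 56.85 kHz = 11.3 kHz.

11.3 kHz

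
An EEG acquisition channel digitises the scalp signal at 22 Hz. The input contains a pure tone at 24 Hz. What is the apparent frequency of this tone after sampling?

2 Hz

24 Hz mod fs = 2 Hz.
2 Hz ≤ fs/2 = 11 Hz, appears at 2 Hz.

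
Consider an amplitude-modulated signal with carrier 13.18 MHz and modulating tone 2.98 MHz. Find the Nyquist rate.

AM sidebands sit at fc ± fm = 10.2 MHz and 16.16 MHz.
Highest-frequency component: 16.16 MHz.
Nyquist rate = 2 × 16.16 MHz = 32.32 MHz.

32.32 MHz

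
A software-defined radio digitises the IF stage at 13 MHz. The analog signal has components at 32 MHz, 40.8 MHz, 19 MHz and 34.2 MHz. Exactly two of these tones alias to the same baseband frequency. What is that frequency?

6 MHz

fs/2 = 6.5 MHz.
32 MHz mod fs = 6 MHz.
6 MHz ≤ fs/2 = 6.5 MHz, appears at 6 MHz.
40.8 MHz mod fs = 1.8 MHz.
1.8 MHz ≤ fs/2 = 6.5 MHz, appears at 1.8 MHz.
19 MHz mod fs = 6 MHz.
6 MHz ≤ fs/2 = 6.5 MHz, appears at 6 MHz.
34.2 MHz mod fs = 8.2 MHz.
8.2 MHz > fs/2 = 6.5 MHz, folds to fs − 8.2 MHz = 4.8 MHz.
19 MHz and 32 MHz both map to 6 MHz.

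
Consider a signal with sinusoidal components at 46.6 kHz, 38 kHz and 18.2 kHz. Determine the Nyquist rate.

Highest-frequency component: 46.6 kHz.
Nyquist rate = 2 × 46.6 kHz = 93.2 kHz.

93.2 kHz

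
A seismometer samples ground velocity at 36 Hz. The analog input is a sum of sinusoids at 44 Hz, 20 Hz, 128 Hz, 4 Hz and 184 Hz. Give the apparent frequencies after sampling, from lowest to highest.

4 Hz, 8 Hz, 16 Hz

fs/2 = 18 Hz.
44 Hz mod fs = 8 Hz.
8 Hz ≤ fs/2 = 18 Hz, appears at 8 Hz.
20 Hz > fs/2 = 18 Hz, folds to fs − 20 Hz = 16 Hz.
128 Hz mod fs = 20 Hz.
20 Hz > fs/2 = 18 Hz, folds to fs − 20 Hz = 16 Hz.
4 Hz ≤ fs/2 = 18 Hz, passes unchanged.
184 Hz mod fs = 4 Hz.
4 Hz ≤ fs/2 = 18 Hz, appears at 4 Hz.
Distinct values: {4 Hz, 8 Hz, 16 Hz}.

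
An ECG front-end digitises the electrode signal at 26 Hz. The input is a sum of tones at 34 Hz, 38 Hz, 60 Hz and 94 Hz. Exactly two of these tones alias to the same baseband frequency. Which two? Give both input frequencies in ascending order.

34 Hz, 60 Hz

fs/2 = 13 Hz.
34 Hz mod fs = 8 Hz.
8 Hz ≤ fs/2 = 13 Hz, appears at 8 Hz.
38 Hz mod fs = 12 Hz.
12 Hz ≤ fs/2 = 13 Hz, appears at 12 Hz.
60 Hz mod fs = 8 Hz.
8 Hz ≤ fs/2 = 13 Hz, appears at 8 Hz.
94 Hz mod fs = 16 Hz.
16 Hz > fs/2 = 13 Hz, folds to fs − 16 Hz = 10 Hz.
34 Hz and 60 Hz both map to 8 Hz.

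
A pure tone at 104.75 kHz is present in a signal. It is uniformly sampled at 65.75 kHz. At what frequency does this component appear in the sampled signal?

104.75 kHz mod fs = 39 kHz.
39 kHz > fs/2 = 32.875 kHz, folds to fs − 39 kHz = 26.75 kHz.

26.75 kHz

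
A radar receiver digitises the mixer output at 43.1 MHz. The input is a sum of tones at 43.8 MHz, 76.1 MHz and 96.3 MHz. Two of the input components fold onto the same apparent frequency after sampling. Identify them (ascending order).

76.1 MHz, 96.3 MHz

fs/2 = 21.55 MHz.
43.8 MHz mod fs = 0.7 MHz.
0.7 MHz ≤ fs/2 = 21.55 MHz, appears at 0.7 MHz.
76.1 MHz mod fs = 33 MHz.
33 MHz > fs/2 = 21.55 MHz, folds to fs − 33 MHz = 10.1 MHz.
96.3 MHz mod fs = 10.1 MHz.
10.1 MHz ≤ fs/2 = 21.55 MHz, appears at 10.1 MHz.
76.1 MHz and 96.3 MHz both map to 10.1 MHz.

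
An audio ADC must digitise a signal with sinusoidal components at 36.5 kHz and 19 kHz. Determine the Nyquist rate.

73 kHz

Highest-frequency component: 36.5 kHz.
Nyquist rate = 2 × 36.5 kHz = 73 kHz.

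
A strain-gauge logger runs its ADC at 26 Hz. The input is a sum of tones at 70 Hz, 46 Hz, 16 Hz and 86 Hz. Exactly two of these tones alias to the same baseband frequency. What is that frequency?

fs/2 = 13 Hz.
70 Hz mod fs = 18 Hz.
18 Hz > fs/2 = 13 Hz, folds to fs − 18 Hz = 8 Hz.
46 Hz mod fs = 20 Hz.
20 Hz > fs/2 = 13 Hz, folds to fs − 20 Hz = 6 Hz.
16 Hz > fs/2 = 13 Hz, folds to fs − 16 Hz = 10 Hz.
86 Hz mod fs = 8 Hz.
8 Hz ≤ fs/2 = 13 Hz, appears at 8 Hz.
70 Hz and 86 Hz both map to 8 Hz.

8 Hz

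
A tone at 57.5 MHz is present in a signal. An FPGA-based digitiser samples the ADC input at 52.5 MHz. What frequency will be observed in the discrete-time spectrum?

57.5 MHz mod fs = 5 MHz.
5 MHz ≤ fs/2 = 26.25 MHz, appears at 5 MHz.

5 MHz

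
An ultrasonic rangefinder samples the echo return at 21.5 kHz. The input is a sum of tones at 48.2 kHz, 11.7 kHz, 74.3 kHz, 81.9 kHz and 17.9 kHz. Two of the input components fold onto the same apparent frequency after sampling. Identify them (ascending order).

fs/2 = 10.75 kHz.
48.2 kHz mod fs = 5.2 kHz.
5.2 kHz ≤ fs/2 = 10.75 kHz, appears at 5.2 kHz.
11.7 kHz > fs/2 = 10.75 kHz, folds to fs − 11.7 kHz = 9.8 kHz.
74.3 kHz mod fs = 9.8 kHz.
9.8 kHz ≤ fs/2 = 10.75 kHz, appears at 9.8 kHz.
81.9 kHz mod fs = 17.4 kHz.
17.4 kHz > fs/2 = 10.75 kHz, folds to fs − 17.4 kHz = 4.1 kHz.
17.9 kHz > fs/2 = 10.75 kHz, folds to fs − 17.9 kHz = 3.6 kHz.
11.7 kHz and 74.3 kHz both map to 9.8 kHz.

11.7 kHz, 74.3 kHz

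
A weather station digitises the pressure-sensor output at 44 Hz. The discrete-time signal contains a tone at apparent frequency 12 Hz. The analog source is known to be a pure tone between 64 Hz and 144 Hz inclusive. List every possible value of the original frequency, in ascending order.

Frequencies that alias to 12 Hz are k·fs ± 12 Hz for integer k ≥ 0.
k=0: 12 Hz.
k=1: 32 Hz, 56 Hz.
k=2: 76 Hz, 100 Hz.
k=3: 120 Hz, 144 Hz.
k=4: 164 Hz, 188 Hz.
Within [64 Hz, 144 Hz]: 76 Hz, 100 Hz, 120 Hz, 144 Hz.

76 Hz, 100 Hz, 120 Hz, 144 Hz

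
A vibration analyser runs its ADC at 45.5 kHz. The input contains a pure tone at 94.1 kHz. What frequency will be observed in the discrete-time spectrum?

3.1 kHz

94.1 kHz mod fs = 3.1 kHz.
3.1 kHz ≤ fs/2 = 22.75 kHz, appears at 3.1 kHz.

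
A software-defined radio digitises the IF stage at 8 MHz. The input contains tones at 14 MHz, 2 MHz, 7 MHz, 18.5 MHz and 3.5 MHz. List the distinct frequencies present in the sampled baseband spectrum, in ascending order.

fs/2 = 4 MHz.
14 MHz mod fs = 6 MHz.
6 MHz > fs/2 = 4 MHz, folds to fs − 6 MHz = 2 MHz.
2 MHz ≤ fs/2 = 4 MHz, passes unchanged.
7 MHz > fs/2 = 4 MHz, folds to fs − 7 MHz = 1 MHz.
18.5 MHz mod fs = 2.5 MHz.
2.5 MHz ≤ fs/2 = 4 MHz, appears at 2.5 MHz.
3.5 MHz ≤ fs/2 = 4 MHz, passes unchanged.
Distinct values: {1 MHz, 2 MHz, 2.5 MHz, 3.5 MHz}.

1 MHz, 2 MHz, 2.5 MHz, 3.5 MHz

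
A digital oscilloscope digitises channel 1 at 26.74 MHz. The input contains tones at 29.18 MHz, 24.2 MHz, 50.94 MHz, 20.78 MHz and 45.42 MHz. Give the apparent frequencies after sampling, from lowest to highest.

2.44 MHz, 2.54 MHz, 5.96 MHz, 8.06 MHz

fs/2 = 13.37 MHz.
29.18 MHz mod fs = 2.44 MHz.
2.44 MHz ≤ fs/2 = 13.37 MHz, appears at 2.44 MHz.
24.2 MHz > fs/2 = 13.37 MHz, folds to fs − 24.2 MHz = 2.54 MHz.
50.94 MHz mod fs = 24.2 MHz.
24.2 MHz > fs/2 = 13.37 MHz, folds to fs − 24.2 MHz = 2.54 MHz.
20.78 MHz > fs/2 = 13.37 MHz, folds to fs − 20.78 MHz = 5.96 MHz.
45.42 MHz mod fs = 18.68 MHz.
18.68 MHz > fs/2 = 13.37 MHz, folds to fs − 18.68 MHz = 8.06 MHz.
Distinct values: {2.44 MHz, 2.54 MHz, 5.96 MHz, 8.06 MHz}.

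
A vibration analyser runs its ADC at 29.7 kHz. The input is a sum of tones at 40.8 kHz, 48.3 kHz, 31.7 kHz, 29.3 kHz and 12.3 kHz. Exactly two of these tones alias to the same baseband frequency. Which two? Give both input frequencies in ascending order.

40.8 kHz, 48.3 kHz

fs/2 = 14.85 kHz.
40.8 kHz mod fs = 11.1 kHz.
11.1 kHz ≤ fs/2 = 14.85 kHz, appears at 11.1 kHz.
48.3 kHz mod fs = 18.6 kHz.
18.6 kHz > fs/2 = 14.85 kHz, folds to fs − 18.6 kHz = 11.1 kHz.
31.7 kHz mod fs = 2 kHz.
2 kHz ≤ fs/2 = 14.85 kHz, appears at 2 kHz.
29.3 kHz > fs/2 = 14.85 kHz, folds to fs − 29.3 kHz = 0.4 kHz.
12.3 kHz ≤ fs/2 = 14.85 kHz, passes unchanged.
40.8 kHz and 48.3 kHz both map to 11.1 kHz.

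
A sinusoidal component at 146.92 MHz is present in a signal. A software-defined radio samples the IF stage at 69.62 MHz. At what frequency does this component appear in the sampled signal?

7.68 MHz

146.92 MHz mod fs = 7.68 MHz.
7.68 MHz ≤ fs/2 = 34.81 MHz, appears at 7.68 MHz.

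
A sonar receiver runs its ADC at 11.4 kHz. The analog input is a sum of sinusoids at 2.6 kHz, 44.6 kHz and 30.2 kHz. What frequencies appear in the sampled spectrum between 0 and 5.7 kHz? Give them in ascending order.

fs/2 = 5.7 kHz.
2.6 kHz ≤ fs/2 = 5.7 kHz, passes unchanged.
44.6 kHz mod fs = 10.4 kHz.
10.4 kHz > fs/2 = 5.7 kHz, folds to fs − 10.4 kHz = 1 kHz.
30.2 kHz mod fs = 7.4 kHz.
7.4 kHz > fs/2 = 5.7 kHz, folds to fs − 7.4 kHz = 4 kHz.
Distinct values: {1 kHz, 2.6 kHz, 4 kHz}.

1 kHz, 2.6 kHz, 4 kHz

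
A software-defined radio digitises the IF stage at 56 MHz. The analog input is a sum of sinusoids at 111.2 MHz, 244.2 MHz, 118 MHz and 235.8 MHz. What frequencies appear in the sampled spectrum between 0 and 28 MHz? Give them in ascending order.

fs/2 = 28 MHz.
111.2 MHz mod fs = 55.2 MHz.
55.2 MHz > fs/2 = 28 MHz, folds to fs − 55.2 MHz = 0.8 MHz.
244.2 MHz mod fs = 20.2 MHz.
20.2 MHz ≤ fs/2 = 28 MHz, appears at 20.2 MHz.
118 MHz mod fs = 6 MHz.
6 MHz ≤ fs/2 = 28 MHz, appears at 6 MHz.
235.8 MHz mod fs = 11.8 MHz.
11.8 MHz ≤ fs/2 = 28 MHz, appears at 11.8 MHz.
Distinct values: {0.8 MHz, 6 MHz, 11.8 MHz, 20.2 MHz}.

0.8 MHz, 6 MHz, 11.8 MHz, 20.2 MHz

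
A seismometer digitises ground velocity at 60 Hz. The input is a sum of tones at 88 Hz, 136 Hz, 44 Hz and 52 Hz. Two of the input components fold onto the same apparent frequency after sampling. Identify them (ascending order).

fs/2 = 30 Hz.
88 Hz mod fs = 28 Hz.
28 Hz ≤ fs/2 = 30 Hz, appears at 28 Hz.
136 Hz mod fs = 16 Hz.
16 Hz ≤ fs/2 = 30 Hz, appears at 16 Hz.
44 Hz > fs/2 = 30 Hz, folds to fs − 44 Hz = 16 Hz.
52 Hz > fs/2 = 30 Hz, folds to fs − 52 Hz = 8 Hz.
44 Hz and 136 Hz both map to 16 Hz.

44 Hz, 136 Hz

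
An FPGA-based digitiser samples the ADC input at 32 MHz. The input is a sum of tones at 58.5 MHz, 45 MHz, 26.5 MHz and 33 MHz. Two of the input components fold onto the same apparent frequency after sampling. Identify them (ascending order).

fs/2 = 16 MHz.
58.5 MHz mod fs = 26.5 MHz.
26.5 MHz > fs/2 = 16 MHz, folds to fs − 26.5 MHz = 5.5 MHz.
45 MHz mod fs = 13 MHz.
13 MHz ≤ fs/2 = 16 MHz, appears at 13 MHz.
26.5 MHz > fs/2 = 16 MHz, folds to fs − 26.5 MHz = 5.5 MHz.
33 MHz mod fs = 1 MHz.
1 MHz ≤ fs/2 = 16 MHz, appears at 1 MHz.
26.5 MHz and 58.5 MHz both map to 5.5 MHz.

26.5 MHz, 58.5 MHz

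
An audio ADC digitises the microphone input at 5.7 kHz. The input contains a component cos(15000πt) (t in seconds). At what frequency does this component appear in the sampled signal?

ω = 15000π rad/s → f = ω/(2π) = 7500 Hz = 7.5 kHz.
7.5 kHz mod fs = 1.8 kHz.
1.8 kHz ≤ fs/2 = 2.85 kHz, appears at 1.8 kHz.

1.8 kHz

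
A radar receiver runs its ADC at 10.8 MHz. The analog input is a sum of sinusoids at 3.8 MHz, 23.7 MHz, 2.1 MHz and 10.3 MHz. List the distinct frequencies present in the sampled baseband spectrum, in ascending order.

0.5 MHz, 2.1 MHz, 3.8 MHz

fs/2 = 5.4 MHz.
3.8 MHz ≤ fs/2 = 5.4 MHz, passes unchanged.
23.7 MHz mod fs = 2.1 MHz.
2.1 MHz ≤ fs/2 = 5.4 MHz, appears at 2.1 MHz.
2.1 MHz ≤ fs/2 = 5.4 MHz, passes unchanged.
10.3 MHz > fs/2 = 5.4 MHz, folds to fs − 10.3 MHz = 0.5 MHz.
Distinct values: {0.5 MHz, 2.1 MHz, 3.8 MHz}.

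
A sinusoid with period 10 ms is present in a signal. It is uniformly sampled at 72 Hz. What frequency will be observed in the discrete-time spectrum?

28 Hz

T = 10 ms → f = 1/T = 100 Hz.
100 Hz mod fs = 28 Hz.
28 Hz ≤ fs/2 = 36 Hz, appears at 28 Hz.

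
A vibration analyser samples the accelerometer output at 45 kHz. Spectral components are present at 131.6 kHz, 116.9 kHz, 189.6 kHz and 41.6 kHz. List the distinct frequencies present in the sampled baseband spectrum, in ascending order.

fs/2 = 22.5 kHz.
131.6 kHz mod fs = 41.6 kHz.
41.6 kHz > fs/2 = 22.5 kHz, folds to fs − 41.6 kHz = 3.4 kHz.
116.9 kHz mod fs = 26.9 kHz.
26.9 kHz > fs/2 = 22.5 kHz, folds to fs − 26.9 kHz = 18.1 kHz.
189.6 kHz mod fs = 9.6 kHz.
9.6 kHz ≤ fs/2 = 22.5 kHz, appears at 9.6 kHz.
41.6 kHz > fs/2 = 22.5 kHz, folds to fs − 41.6 kHz = 3.4 kHz.
Distinct values: {3.4 kHz, 9.6 kHz, 18.1 kHz}.

3.4 kHz, 9.6 kHz, 18.1 kHz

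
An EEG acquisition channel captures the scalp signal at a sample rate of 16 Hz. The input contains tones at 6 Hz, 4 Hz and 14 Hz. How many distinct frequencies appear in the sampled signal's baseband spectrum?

3

fs/2 = 8 Hz.
6 Hz ≤ fs/2 = 8 Hz, passes unchanged.
4 Hz ≤ fs/2 = 8 Hz, passes unchanged.
14 Hz > fs/2 = 8 Hz, folds to fs − 14 Hz = 2 Hz.
Distinct values: {2 Hz, 4 Hz, 6 Hz} → 3.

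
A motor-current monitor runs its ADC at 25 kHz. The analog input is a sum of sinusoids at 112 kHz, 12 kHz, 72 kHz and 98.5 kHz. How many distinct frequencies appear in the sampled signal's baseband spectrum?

3

fs/2 = 12.5 kHz.
112 kHz mod fs = 12 kHz.
12 kHz ≤ fs/2 = 12.5 kHz, appears at 12 kHz.
12 kHz ≤ fs/2 = 12.5 kHz, passes unchanged.
72 kHz mod fs = 22 kHz.
22 kHz > fs/2 = 12.5 kHz, folds to fs − 22 kHz = 3 kHz.
98.5 kHz mod fs = 23.5 kHz.
23.5 kHz > fs/2 = 12.5 kHz, folds to fs − 23.5 kHz = 1.5 kHz.
Distinct values: {1.5 kHz, 3 kHz, 12 kHz} → 3.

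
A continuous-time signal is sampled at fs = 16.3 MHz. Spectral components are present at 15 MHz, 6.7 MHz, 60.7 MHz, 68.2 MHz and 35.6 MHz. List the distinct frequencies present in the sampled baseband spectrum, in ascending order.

fs/2 = 8.15 MHz.
15 MHz > fs/2 = 8.15 MHz, folds to fs − 15 MHz = 1.3 MHz.
6.7 MHz ≤ fs/2 = 8.15 MHz, passes unchanged.
60.7 MHz mod fs = 11.8 MHz.
11.8 MHz > fs/2 = 8.15 MHz, folds to fs − 11.8 MHz = 4.5 MHz.
68.2 MHz mod fs = 3 MHz.
3 MHz ≤ fs/2 = 8.15 MHz, appears at 3 MHz.
35.6 MHz mod fs = 3 MHz.
3 MHz ≤ fs/2 = 8.15 MHz, appears at 3 MHz.
Distinct values: {1.3 MHz, 3 MHz, 4.5 MHz, 6.7 MHz}.

1.3 MHz, 3 MHz, 4.5 MHz, 6.7 MHz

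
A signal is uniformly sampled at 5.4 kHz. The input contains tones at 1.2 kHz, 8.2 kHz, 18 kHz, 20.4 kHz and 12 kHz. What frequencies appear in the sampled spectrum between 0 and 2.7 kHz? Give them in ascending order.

1.2 kHz, 1.8 kHz, 2.6 kHz

fs/2 = 2.7 kHz.
1.2 kHz ≤ fs/2 = 2.7 kHz, passes unchanged.
8.2 kHz mod fs = 2.8 kHz.
2.8 kHz > fs/2 = 2.7 kHz, folds to fs − 2.8 kHz = 2.6 kHz.
18 kHz mod fs = 1.8 kHz.
1.8 kHz ≤ fs/2 = 2.7 kHz, appears at 1.8 kHz.
20.4 kHz mod fs = 4.2 kHz.
4.2 kHz > fs/2 = 2.7 kHz, folds to fs − 4.2 kHz = 1.2 kHz.
12 kHz mod fs = 1.2 kHz.
1.2 kHz ≤ fs/2 = 2.7 kHz, appears at 1.2 kHz.
Distinct values: {1.2 kHz, 1.8 kHz, 2.6 kHz}.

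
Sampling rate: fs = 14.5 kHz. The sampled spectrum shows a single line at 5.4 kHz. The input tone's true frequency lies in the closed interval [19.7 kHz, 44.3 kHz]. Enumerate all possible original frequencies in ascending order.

19.9 kHz, 23.6 kHz, 34.4 kHz, 38.1 kHz

Frequencies that alias to 5.4 kHz are k·fs ± 5.4 kHz for integer k ≥ 0.
k=0: 5.4 kHz.
k=1: 9.1 kHz, 19.9 kHz.
k=2: 23.6 kHz, 34.4 kHz.
k=3: 38.1 kHz, 48.9 kHz.
k=4: 52.6 kHz, 63.4 kHz.
Within [19.7 kHz, 44.3 kHz]: 19.9 kHz, 23.6 kHz, 34.4 kHz, 38.1 kHz.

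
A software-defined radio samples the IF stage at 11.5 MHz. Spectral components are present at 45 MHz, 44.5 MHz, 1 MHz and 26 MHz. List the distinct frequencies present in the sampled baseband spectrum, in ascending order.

fs/2 = 5.75 MHz.
45 MHz mod fs = 10.5 MHz.
10.5 MHz > fs/2 = 5.75 MHz, folds to fs − 10.5 MHz = 1 MHz.
44.5 MHz mod fs = 10 MHz.
10 MHz > fs/2 = 5.75 MHz, folds to fs − 10 MHz = 1.5 MHz.
1 MHz ≤ fs/2 = 5.75 MHz, passes unchanged.
26 MHz mod fs = 3 MHz.
3 MHz ≤ fs/2 = 5.75 MHz, appears at 3 MHz.
Distinct values: {1 MHz, 1.5 MHz, 3 MHz}.

1 MHz, 1.5 MHz, 3 MHz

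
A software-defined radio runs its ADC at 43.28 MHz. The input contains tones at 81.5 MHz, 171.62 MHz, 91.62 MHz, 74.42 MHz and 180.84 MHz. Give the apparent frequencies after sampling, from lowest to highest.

1.5 MHz, 5.06 MHz, 7.72 MHz, 12.14 MHz

fs/2 = 21.64 MHz.
81.5 MHz mod fs = 38.22 MHz.
38.22 MHz > fs/2 = 21.64 MHz, folds to fs − 38.22 MHz = 5.06 MHz.
171.62 MHz mod fs = 41.78 MHz.
41.78 MHz > fs/2 = 21.64 MHz, folds to fs − 41.78 MHz = 1.5 MHz.
91.62 MHz mod fs = 5.06 MHz.
5.06 MHz ≤ fs/2 = 21.64 MHz, appears at 5.06 MHz.
74.42 MHz mod fs = 31.14 MHz.
31.14 MHz > fs/2 = 21.64 MHz, folds to fs − 31.14 MHz = 12.14 MHz.
180.84 MHz mod fs = 7.72 MHz.
7.72 MHz ≤ fs/2 = 21.64 MHz, appears at 7.72 MHz.
Distinct values: {1.5 MHz, 5.06 MHz, 7.72 MHz, 12.14 MHz}.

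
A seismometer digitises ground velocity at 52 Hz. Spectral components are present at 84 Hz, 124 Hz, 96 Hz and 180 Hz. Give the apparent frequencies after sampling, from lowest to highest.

8 Hz, 20 Hz, 24 Hz

fs/2 = 26 Hz.
84 Hz mod fs = 32 Hz.
32 Hz > fs/2 = 26 Hz, folds to fs − 32 Hz = 20 Hz.
124 Hz mod fs = 20 Hz.
20 Hz ≤ fs/2 = 26 Hz, appears at 20 Hz.
96 Hz mod fs = 44 Hz.
44 Hz > fs/2 = 26 Hz, folds to fs − 44 Hz = 8 Hz.
180 Hz mod fs = 24 Hz.
24 Hz ≤ fs/2 = 26 Hz, appears at 24 Hz.
Distinct values: {8 Hz, 20 Hz, 24 Hz}.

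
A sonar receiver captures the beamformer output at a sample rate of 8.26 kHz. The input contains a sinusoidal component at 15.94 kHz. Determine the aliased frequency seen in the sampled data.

15.94 kHz mod fs = 7.68 kHz.
7.68 kHz > fs/2 = 4.13 kHz, folds to fs − 7.68 kHz = 0.58 kHz.

0.58 kHz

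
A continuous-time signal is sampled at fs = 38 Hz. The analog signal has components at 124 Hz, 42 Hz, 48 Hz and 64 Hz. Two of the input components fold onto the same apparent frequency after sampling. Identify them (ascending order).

48 Hz, 124 Hz

fs/2 = 19 Hz.
124 Hz mod fs = 10 Hz.
10 Hz ≤ fs/2 = 19 Hz, appears at 10 Hz.
42 Hz mod fs = 4 Hz.
4 Hz ≤ fs/2 = 19 Hz, appears at 4 Hz.
48 Hz mod fs = 10 Hz.
10 Hz ≤ fs/2 = 19 Hz, appears at 10 Hz.
64 Hz mod fs = 26 Hz.
26 Hz > fs/2 = 19 Hz, folds to fs − 26 Hz = 12 Hz.
48 Hz and 124 Hz both map to 10 Hz.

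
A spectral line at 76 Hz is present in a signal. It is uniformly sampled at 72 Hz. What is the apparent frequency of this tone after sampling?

76 Hz mod fs = 4 Hz.
4 Hz ≤ fs/2 = 36 Hz, appears at 4 Hz.

4 Hz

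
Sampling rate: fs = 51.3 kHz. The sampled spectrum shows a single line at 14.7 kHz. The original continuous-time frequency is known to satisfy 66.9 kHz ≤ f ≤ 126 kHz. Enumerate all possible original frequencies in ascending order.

87.9 kHz, 117.3 kHz

Frequencies that alias to 14.7 kHz are k·fs ± 14.7 kHz for integer k ≥ 0.
k=0: 14.7 kHz.
k=1: 36.6 kHz, 66 kHz.
k=2: 87.9 kHz, 117.3 kHz.
k=3: 139.2 kHz, 168.6 kHz.
Within [66.9 kHz, 126 kHz]: 87.9 kHz, 117.3 kHz.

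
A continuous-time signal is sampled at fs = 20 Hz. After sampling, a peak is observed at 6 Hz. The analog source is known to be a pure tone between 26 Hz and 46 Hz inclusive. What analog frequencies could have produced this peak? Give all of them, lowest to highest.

26 Hz, 34 Hz, 46 Hz

Frequencies that alias to 6 Hz are k·fs ± 6 Hz for integer k ≥ 0.
k=0: 6 Hz.
k=1: 14 Hz, 26 Hz.
k=2: 34 Hz, 46 Hz.
k=3: 54 Hz, 66 Hz.
Within [26 Hz, 46 Hz]: 26 Hz, 34 Hz, 46 Hz.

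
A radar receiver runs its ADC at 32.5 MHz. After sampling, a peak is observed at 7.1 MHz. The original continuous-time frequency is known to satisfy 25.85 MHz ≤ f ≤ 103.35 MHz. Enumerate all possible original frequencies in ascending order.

Frequencies that alias to 7.1 MHz are k·fs ± 7.1 MHz for integer k ≥ 0.
k=0: 7.1 MHz.
k=1: 25.4 MHz, 39.6 MHz.
k=2: 57.9 MHz, 72.1 MHz.
k=3: 90.4 MHz, 104.6 MHz.
k=4: 122.9 MHz, 137.1 MHz.
Within [25.85 MHz, 103.35 MHz]: 39.6 MHz, 57.9 MHz, 72.1 MHz, 90.4 MHz.

39.6 MHz, 57.9 MHz, 72.1 MHz, 90.4 MHz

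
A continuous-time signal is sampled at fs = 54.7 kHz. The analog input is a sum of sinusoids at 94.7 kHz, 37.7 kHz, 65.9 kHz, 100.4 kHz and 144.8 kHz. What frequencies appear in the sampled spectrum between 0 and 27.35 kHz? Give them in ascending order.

fs/2 = 27.35 kHz.
94.7 kHz mod fs = 40 kHz.
40 kHz > fs/2 = 27.35 kHz, folds to fs − 40 kHz = 14.7 kHz.
37.7 kHz > fs/2 = 27.35 kHz, folds to fs − 37.7 kHz = 17 kHz.
65.9 kHz mod fs = 11.2 kHz.
11.2 kHz ≤ fs/2 = 27.35 kHz, appears at 11.2 kHz.
100.4 kHz mod fs = 45.7 kHz.
45.7 kHz > fs/2 = 27.35 kHz, folds to fs − 45.7 kHz = 9 kHz.
144.8 kHz mod fs = 35.4 kHz.
35.4 kHz > fs/2 = 27.35 kHz, folds to fs − 35.4 kHz = 19.3 kHz.
Distinct values: {9 kHz, 11.2 kHz, 14.7 kHz, 17 kHz, 19.3 kHz}.

9 kHz, 11.2 kHz, 14.7 kHz, 17 kHz, 19.3 kHz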